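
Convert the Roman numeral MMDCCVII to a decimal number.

MMDCCVII: M=1000, M=1000, D=500, C=100, C=100, V=5, I=1, I=1
1000 + 1000 + 500 + 100 + 100 + 5 + 1 + 1 = 2707

2707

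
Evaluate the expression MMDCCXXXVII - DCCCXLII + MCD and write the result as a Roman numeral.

MMDCCXXXVII = 2737, DCCCXLII = 842, MCD = 1400
2737 - 842 = 1895
1895 + 1400 = 3295

MMMCCXCV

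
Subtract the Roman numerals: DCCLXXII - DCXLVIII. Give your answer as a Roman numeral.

DCCLXXII = 772
DCXLVIII = 648
772 - 648 = 124

CXXIV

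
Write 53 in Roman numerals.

Convert 53 to Roman numerals:
  53 contains 1×50 (L)
  3 contains 3×1 (III)

LIII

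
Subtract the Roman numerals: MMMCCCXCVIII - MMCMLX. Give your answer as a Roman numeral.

MMMCCCXCVIII = 3398
MMCMLX = 2960
3398 - 2960 = 438

CDXXXVIII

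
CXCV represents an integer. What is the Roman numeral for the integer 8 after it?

CXCV = 195
195 + 8 = 203

CCIII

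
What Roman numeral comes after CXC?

CXC = 190; next is 191

CXCI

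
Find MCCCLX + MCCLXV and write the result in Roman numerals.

MCCCLX = 1360
MCCLXV = 1265
1360 + 1265 = 2625

MMDCXXV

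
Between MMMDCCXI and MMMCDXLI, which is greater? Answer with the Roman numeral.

MMMDCCXI = 3711
MMMCDXLI = 3441
3711 is larger

MMMDCCXI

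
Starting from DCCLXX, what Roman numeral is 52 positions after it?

DCCLXX = 770
770 + 52 = 822

DCCCXXII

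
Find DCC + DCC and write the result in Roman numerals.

DCC = 700
DCC = 700
700 + 700 = 1400

MCD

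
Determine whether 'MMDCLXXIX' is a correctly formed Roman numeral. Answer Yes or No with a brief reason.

'MMDCLXXIX': Check the rules: uses only the symbols I, V, X, L, C, D, M; no symbol is repeated more than three times in a row; V, L and D each appear at most once; the only place a smaller symbol precedes a larger one is the allowed subtractive pair IX, the symbol right after such a pair (if any) is smaller than the pair's first symbol, and otherwise the values never increase from left to right. Value: M (1000) + M (1000) + D (500) + C (100) + L (50) + X (10) + X (10) + IX (9) = 2679. So it is a valid standard Roman numeral.

Yes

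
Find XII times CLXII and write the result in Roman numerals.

XII = 12
CLXII = 162
12 × 162 = 1944

MCMXLIV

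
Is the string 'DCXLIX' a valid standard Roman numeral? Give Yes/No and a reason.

'DCXLIX': Check the rules: uses only the symbols I, V, X, L, C, D, M; no symbol is repeated more than three times in a row; V, L and D each appear at most once; the only places a smaller symbol precedes a larger one are the allowed subtractive pairs XL, IX, the symbol right after such a pair (if any) is smaller than the pair's first symbol, and otherwise the values never increase from left to right. Value: D (500) + C (100) + XL (40) + IX (9) = 649. So it is a valid standard Roman numeral.

Yes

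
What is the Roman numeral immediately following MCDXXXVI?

MCDXXXVI = 1436, so the next integer is 1436 + 1 = 1437

MCDXXXVII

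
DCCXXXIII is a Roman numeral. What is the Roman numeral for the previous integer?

DCCXXXIII = 733; previous is 732

DCCXXXII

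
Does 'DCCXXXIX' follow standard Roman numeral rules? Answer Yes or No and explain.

'DCCXXXIX': Check the rules: uses only the symbols I, V, X, L, C, D, M; no symbol is repeated more than three times in a row; V, L and D each appear at most once; the only place a smaller symbol precedes a larger one is the allowed subtractive pair IX, the symbol right after such a pair (if any) is smaller than the pair's first symbol, and otherwise the values never increase from left to right. Value: D (500) + C (100) + C (100) + X (10) + X (10) + X (10) + IX (9) = 739. So it is a valid standard Roman numeral.

Yes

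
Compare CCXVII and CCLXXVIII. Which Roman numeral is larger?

CCXVII = 217
CCLXXVIII = 278
278 is larger

CCLXXVIII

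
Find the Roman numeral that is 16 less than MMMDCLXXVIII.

MMMDCLXXVIII = 3678
3678 - 16 = 3662

MMMDCLXII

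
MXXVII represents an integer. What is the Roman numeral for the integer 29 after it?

MXXVII = 1027
1027 + 29 = 1056

MLVI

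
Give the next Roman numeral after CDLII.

CDLII = 452; next is 453

CDLIII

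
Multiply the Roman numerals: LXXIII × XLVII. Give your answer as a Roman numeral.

LXXIII = 73
XLVII = 47
73 × 47 = 3431

MMMCDXXXI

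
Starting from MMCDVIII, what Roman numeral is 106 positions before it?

MMCDVIII = 2408
2408 - 106 = 2302

MMCCCII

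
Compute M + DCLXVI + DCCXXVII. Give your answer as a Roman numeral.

M = 1000, DCLXVI = 666, DCCXXVII = 727
1000 + 666 = 1666
1666 + 727 = 2393

MMCCCXCIII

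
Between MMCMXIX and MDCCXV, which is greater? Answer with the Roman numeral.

MMCMXIX = 2919
MDCCXV = 1715
2919 is larger

MMCMXIX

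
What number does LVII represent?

LVII: L=50, V=5, I=1, I=1
50 + 5 + 1 + 1 = 57

57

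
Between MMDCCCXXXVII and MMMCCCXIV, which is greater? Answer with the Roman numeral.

MMDCCCXXXVII = 2837
MMMCCCXIV = 3314
3314 is larger

MMMCCCXIV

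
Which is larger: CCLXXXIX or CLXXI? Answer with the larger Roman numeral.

CCLXXXIX = 289
CLXXI = 171
289 is larger

CCLXXXIX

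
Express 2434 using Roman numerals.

Convert 2434 to Roman numerals:
  2434 contains 2×1000 (MM)
  434 contains 1×400 (CD)
  34 contains 3×10 (XXX)
  4 contains 1×4 (IV)

MMCDXXXIV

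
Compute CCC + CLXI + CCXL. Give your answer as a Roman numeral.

CCC = 300, CLXI = 161, CCXL = 240
300 + 161 = 461
461 + 240 = 701

DCCI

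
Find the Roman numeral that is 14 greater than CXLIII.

CXLIII = 143
143 + 14 = 157

CLVII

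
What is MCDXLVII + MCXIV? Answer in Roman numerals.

MCDXLVII = 1447
MCXIV = 1114
1447 + 1114 = 2561

MMDLXI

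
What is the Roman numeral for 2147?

Convert 2147 to Roman numerals:
  2147 contains 2×1000 (MM)
  147 contains 1×100 (C)
  47 contains 1×40 (XL)
  7 contains 1×5 (V)
  2 contains 2×1 (II)

MMCXLVII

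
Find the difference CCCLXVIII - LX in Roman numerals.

CCCLXVIII = 368
LX = 60
368 - 60 = 308

CCCVIII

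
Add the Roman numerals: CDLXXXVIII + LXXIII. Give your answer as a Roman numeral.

CDLXXXVIII = 488
LXXIII = 73
488 + 73 = 561

DLXI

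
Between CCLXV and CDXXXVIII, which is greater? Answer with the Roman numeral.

CCLXV = 265
CDXXXVIII = 438
438 is larger

CDXXXVIII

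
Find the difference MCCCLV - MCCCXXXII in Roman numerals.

MCCCLV = 1355
MCCCXXXII = 1332
1355 - 1332 = 23

XXIII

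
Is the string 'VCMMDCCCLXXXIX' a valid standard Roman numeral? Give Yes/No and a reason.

'VCMMDCCCLXXXIX': Invalid subtractive combination: VC

No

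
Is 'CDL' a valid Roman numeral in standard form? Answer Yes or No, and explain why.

'CDL': Check the rules: uses only the symbols I, V, X, L, C, D, M; no symbol is repeated more than three times in a row; V, L and D each appear at most once; the only place a smaller symbol precedes a larger one is the allowed subtractive pair CD, the symbol right after such a pair (if any) is smaller than the pair's first symbol, and otherwise the values never increase from left to right. Value: CD (400) + L (50) = 450. So it is a valid standard Roman numeral.

Yes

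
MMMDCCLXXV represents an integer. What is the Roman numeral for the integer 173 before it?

MMMDCCLXXV = 3775
3775 - 173 = 3602

MMMDCII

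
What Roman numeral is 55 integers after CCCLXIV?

CCCLXIV = 364
364 + 55 = 419

CDXIX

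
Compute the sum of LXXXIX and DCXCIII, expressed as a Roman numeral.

LXXXIX = 89
DCXCIII = 693
89 + 693 = 782

DCCLXXXII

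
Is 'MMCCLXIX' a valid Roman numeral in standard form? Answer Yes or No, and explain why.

'MMCCLXIX': Check the rules: uses only the symbols I, V, X, L, C, D, M; no symbol is repeated more than three times in a row; V, L and D each appear at most once; the only place a smaller symbol precedes a larger one is the allowed subtractive pair IX, the symbol right after such a pair (if any) is smaller than the pair's first symbol, and otherwise the values never increase from left to right. Value: M (1000) + M (1000) + C (100) + C (100) + L (50) + X (10) + IX (9) = 2269. So it is a valid standard Roman numeral.

Yes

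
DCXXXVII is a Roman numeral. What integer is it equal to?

DCXXXVII: D=500, C=100, X=10, X=10, X=10, V=5, I=1, I=1
500 + 100 + 10 + 10 + 10 + 5 + 1 + 1 = 637

637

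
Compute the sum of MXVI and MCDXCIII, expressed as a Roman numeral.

MXVI = 1016
MCDXCIII = 1493
1016 + 1493 = 2509

MMDIX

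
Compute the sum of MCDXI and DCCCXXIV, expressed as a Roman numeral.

MCDXI = 1411
DCCCXXIV = 824
1411 + 824 = 2235

MMCCXXXV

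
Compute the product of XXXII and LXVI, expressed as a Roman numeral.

XXXII = 32
LXVI = 66
32 × 66 = 2112

MMCXII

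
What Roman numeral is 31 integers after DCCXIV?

DCCXIV = 714
714 + 31 = 745

DCCXLV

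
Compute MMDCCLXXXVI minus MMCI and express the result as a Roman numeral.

MMDCCLXXXVI = 2786
MMCI = 2101
2786 - 2101 = 685

DCLXXXV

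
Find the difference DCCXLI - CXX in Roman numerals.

DCCXLI = 741
CXX = 120
741 - 120 = 621

DCXXI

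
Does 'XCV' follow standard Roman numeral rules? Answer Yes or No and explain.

'XCV': Check the rules: uses only the symbols I, V, X, L, C, D, M; no symbol is repeated more than three times in a row; V, L and D each appear at most once; the only place a smaller symbol precedes a larger one is the allowed subtractive pair XC, the symbol right after such a pair (if any) is smaller than the pair's first symbol, and otherwise the values never increase from left to right. Value: XC (90) + V (5) = 95. So it is a valid standard Roman numeral.

Yes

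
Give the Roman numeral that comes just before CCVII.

CCVII = 207, so the previous integer is 207 - 1 = 206

CCVI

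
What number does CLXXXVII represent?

CLXXXVII: C=100, L=50, X=10, X=10, X=10, V=5, I=1, I=1
100 + 50 + 10 + 10 + 10 + 5 + 1 + 1 = 187

187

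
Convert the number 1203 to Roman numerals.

Convert 1203 to Roman numerals:
  1203 contains 1×1000 (M)
  203 contains 2×100 (CC)
  3 contains 3×1 (III)

MCCIII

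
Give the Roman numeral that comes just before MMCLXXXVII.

MMCLXXXVII = 2187; previous is 2186

MMCLXXXVI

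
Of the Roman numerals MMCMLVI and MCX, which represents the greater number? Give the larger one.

MMCMLVI = 2956
MCX = 1110
2956 is larger

MMCMLVI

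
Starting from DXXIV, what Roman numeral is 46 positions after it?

DXXIV = 524
524 + 46 = 570

DLXX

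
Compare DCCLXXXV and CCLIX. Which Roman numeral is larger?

DCCLXXXV = 785
CCLIX = 259
785 is larger

DCCLXXXV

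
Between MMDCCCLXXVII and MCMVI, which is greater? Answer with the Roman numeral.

MMDCCCLXXVII = 2877
MCMVI = 1906
2877 is larger

MMDCCCLXXVII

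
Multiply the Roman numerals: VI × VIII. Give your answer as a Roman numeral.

VI = 6
VIII = 8
6 × 8 = 48

XLVIII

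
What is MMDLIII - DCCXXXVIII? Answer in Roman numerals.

MMDLIII = 2553
DCCXXXVIII = 738
2553 - 738 = 1815

MDCCCXV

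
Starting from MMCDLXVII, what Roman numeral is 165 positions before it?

MMCDLXVII = 2467
2467 - 165 = 2302

MMCCCII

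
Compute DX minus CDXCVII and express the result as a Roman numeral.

DX = 510
CDXCVII = 497
510 - 497 = 13

XIII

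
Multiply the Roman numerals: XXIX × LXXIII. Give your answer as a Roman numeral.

XXIX = 29
LXXIII = 73
29 × 73 = 2117

MMCXVII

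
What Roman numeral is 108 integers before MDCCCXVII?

MDCCCXVII = 1817
1817 - 108 = 1709

MDCCIX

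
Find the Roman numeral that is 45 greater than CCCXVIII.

CCCXVIII = 318
318 + 45 = 363

CCCLXIII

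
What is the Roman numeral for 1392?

Convert 1392 to Roman numerals:
  1392 contains 1×1000 (M)
  392 contains 3×100 (CCC)
  92 contains 1×90 (XC)
  2 contains 2×1 (II)

MCCCXCII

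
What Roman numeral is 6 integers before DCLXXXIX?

DCLXXXIX = 689
689 - 6 = 683

DCLXXXIII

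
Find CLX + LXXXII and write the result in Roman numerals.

CLX = 160
LXXXII = 82
160 + 82 = 242

CCXLII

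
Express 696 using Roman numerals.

Convert 696 to Roman numerals:
  696 contains 1×500 (D)
  196 contains 1×100 (C)
  96 contains 1×90 (XC)
  6 contains 1×5 (V)
  1 contains 1×1 (I)

DCXCVI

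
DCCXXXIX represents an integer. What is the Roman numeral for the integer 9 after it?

DCCXXXIX = 739
739 + 9 = 748

DCCXLVIII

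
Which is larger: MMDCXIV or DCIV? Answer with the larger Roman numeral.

MMDCXIV = 2614
DCIV = 604
2614 is larger

MMDCXIV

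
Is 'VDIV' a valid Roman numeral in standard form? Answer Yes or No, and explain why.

'VDIV': V should not appear more than once

No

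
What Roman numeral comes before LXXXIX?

LXXXIX = 89; previous is 88

LXXXVIII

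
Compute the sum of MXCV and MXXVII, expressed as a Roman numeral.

MXCV = 1095
MXXVII = 1027
1095 + 1027 = 2122

MMCXXII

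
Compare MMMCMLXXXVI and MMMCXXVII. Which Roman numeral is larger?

MMMCMLXXXVI = 3986
MMMCXXVII = 3127
3986 is larger

MMMCMLXXXVI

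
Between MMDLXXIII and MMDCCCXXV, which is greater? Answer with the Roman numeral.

MMDLXXIII = 2573
MMDCCCXXV = 2825
2825 is larger

MMDCCCXXV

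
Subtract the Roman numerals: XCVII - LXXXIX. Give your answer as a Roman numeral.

XCVII = 97
LXXXIX = 89
97 - 89 = 8

VIII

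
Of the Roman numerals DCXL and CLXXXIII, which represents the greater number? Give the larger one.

DCXL = 640
CLXXXIII = 183
640 is larger

DCXL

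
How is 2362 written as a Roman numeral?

Convert 2362 to Roman numerals:
  2362 contains 2×1000 (MM)
  362 contains 3×100 (CCC)
  62 contains 1×50 (L)
  12 contains 1×10 (X)
  2 contains 2×1 (II)

MMCCCLXII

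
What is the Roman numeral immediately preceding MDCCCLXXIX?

MDCCCLXXIX = 1879; previous is 1878

MDCCCLXXVIII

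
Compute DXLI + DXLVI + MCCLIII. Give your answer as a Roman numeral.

DXLI = 541, DXLVI = 546, MCCLIII = 1253
541 + 546 = 1087
1087 + 1253 = 2340

MMCCCXL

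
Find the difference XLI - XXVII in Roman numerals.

XLI = 41
XXVII = 27
41 - 27 = 14

XIV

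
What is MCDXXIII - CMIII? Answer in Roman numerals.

MCDXXIII = 1423
CMIII = 903
1423 - 903 = 520

DXX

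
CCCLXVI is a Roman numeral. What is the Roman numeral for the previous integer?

CCCLXVI = 366; previous is 365

CCCLXV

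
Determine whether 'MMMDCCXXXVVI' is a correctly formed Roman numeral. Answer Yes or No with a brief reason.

'MMMDCCXXXVVI': V should not appear more than once

No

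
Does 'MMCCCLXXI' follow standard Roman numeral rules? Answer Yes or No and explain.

'MMCCCLXXI': Check the rules: uses only the symbols I, V, X, L, C, D, M; no symbol is repeated more than three times in a row; V, L and D each appear at most once; no smaller symbol precedes a larger one (values never increase from left to right). Value: M (1000) + M (1000) + C (100) + C (100) + C (100) + L (50) + X (10) + X (10) + I (1) = 2371. So it is a valid standard Roman numeral.

Yes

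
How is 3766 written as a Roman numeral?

Convert 3766 to Roman numerals:
  3766 contains 3×1000 (MMM)
  766 contains 1×500 (D)
  266 contains 2×100 (CC)
  66 contains 1×50 (L)
  16 contains 1×10 (X)
  6 contains 1×5 (V)
  1 contains 1×1 (I)

MMMDCCLXVI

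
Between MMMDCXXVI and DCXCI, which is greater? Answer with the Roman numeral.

MMMDCXXVI = 3626
DCXCI = 691
3626 is larger

MMMDCXXVI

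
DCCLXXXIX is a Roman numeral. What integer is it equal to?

DCCLXXXIX: D=500, C=100, C=100, L=50, X=10, X=10, X=10, IX=9
500 + 100 + 100 + 50 + 10 + 10 + 10 + 9 = 789

789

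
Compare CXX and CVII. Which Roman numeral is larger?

CXX = 120
CVII = 107
120 is larger

CXX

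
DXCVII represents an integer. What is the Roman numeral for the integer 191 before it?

DXCVII = 597
597 - 191 = 406

CDVI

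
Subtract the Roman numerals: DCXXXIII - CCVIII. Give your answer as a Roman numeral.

DCXXXIII = 633
CCVIII = 208
633 - 208 = 425

CDXXV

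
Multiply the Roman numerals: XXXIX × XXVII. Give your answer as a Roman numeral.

XXXIX = 39
XXVII = 27
39 × 27 = 1053

MLIII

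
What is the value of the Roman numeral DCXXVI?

DCXXVI: D=500, C=100, X=10, X=10, V=5, I=1
500 + 100 + 10 + 10 + 5 + 1 = 626

626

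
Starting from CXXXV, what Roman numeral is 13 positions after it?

CXXXV = 135
135 + 13 = 148

CXLVIII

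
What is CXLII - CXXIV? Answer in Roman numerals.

CXLII = 142
CXXIV = 124
142 - 124 = 18

XVIII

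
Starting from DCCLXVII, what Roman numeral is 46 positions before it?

DCCLXVII = 767
767 - 46 = 721

DCCXXI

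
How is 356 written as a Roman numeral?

Convert 356 to Roman numerals:
  356 contains 3×100 (CCC)
  56 contains 1×50 (L)
  6 contains 1×5 (V)
  1 contains 1×1 (I)

CCCLVI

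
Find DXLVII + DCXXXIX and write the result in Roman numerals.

DXLVII = 547
DCXXXIX = 639
547 + 639 = 1186

MCLXXXVI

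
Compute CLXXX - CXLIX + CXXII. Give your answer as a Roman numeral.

CLXXX = 180, CXLIX = 149, CXXII = 122
180 - 149 = 31
31 + 122 = 153

CLIII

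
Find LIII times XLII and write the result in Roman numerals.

LIII = 53
XLII = 42
53 × 42 = 2226

MMCCXXVI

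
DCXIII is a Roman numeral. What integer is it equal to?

DCXIII: D=500, C=100, X=10, I=1, I=1, I=1
500 + 100 + 10 + 1 + 1 + 1 = 613

613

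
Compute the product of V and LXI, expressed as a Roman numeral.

V = 5
LXI = 61
5 × 61 = 305

CCCV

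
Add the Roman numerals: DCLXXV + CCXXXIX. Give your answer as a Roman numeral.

DCLXXV = 675
CCXXXIX = 239
675 + 239 = 914

CMXIV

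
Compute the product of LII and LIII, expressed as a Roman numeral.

LII = 52
LIII = 53
52 × 53 = 2756

MMDCCLVI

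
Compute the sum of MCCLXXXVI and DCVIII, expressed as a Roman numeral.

MCCLXXXVI = 1286
DCVIII = 608
1286 + 608 = 1894

MDCCCXCIV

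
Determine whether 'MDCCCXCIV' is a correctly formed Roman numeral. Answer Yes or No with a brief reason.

'MDCCCXCIV': Check the rules: uses only the symbols I, V, X, L, C, D, M; no symbol is repeated more than three times in a row; V, L and D each appear at most once; the only places a smaller symbol precedes a larger one are the allowed subtractive pairs XC, IV, the symbol right after such a pair (if any) is smaller than the pair's first symbol, and otherwise the values never increase from left to right. Value: M (1000) + D (500) + C (100) + C (100) + C (100) + XC (90) + IV (4) = 1894. So it is a valid standard Roman numeral.

Yes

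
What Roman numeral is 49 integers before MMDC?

MMDC = 2600
2600 - 49 = 2551

MMDLI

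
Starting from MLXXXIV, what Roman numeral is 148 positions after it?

MLXXXIV = 1084
1084 + 148 = 1232

MCCXXXII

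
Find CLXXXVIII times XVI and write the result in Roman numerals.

CLXXXVIII = 188
XVI = 16
188 × 16 = 3008

MMMVIII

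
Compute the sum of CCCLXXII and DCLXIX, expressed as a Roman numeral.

CCCLXXII = 372
DCLXIX = 669
372 + 669 = 1041

MXLI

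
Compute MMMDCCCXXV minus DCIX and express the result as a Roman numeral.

MMMDCCCXXV = 3825
DCIX = 609
3825 - 609 = 3216

MMMCCXVI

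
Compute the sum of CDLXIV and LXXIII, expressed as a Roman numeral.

CDLXIV = 464
LXXIII = 73
464 + 73 = 537

DXXXVII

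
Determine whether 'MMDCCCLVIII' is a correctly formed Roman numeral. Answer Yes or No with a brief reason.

'MMDCCCLVIII': Check the rules: uses only the symbols I, V, X, L, C, D, M; no symbol is repeated more than three times in a row; V, L and D each appear at most once; no smaller symbol precedes a larger one (values never increase from left to right). Value: M (1000) + M (1000) + D (500) + C (100) + C (100) + C (100) + L (50) + V (5) + I (1) + I (1) + I (1) = 2858. So it is a valid standard Roman numeral.

Yes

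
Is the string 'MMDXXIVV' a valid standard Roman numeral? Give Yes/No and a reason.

'MMDXXIVV': V should not appear more than once

No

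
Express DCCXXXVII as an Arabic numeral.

DCCXXXVII: D=500, C=100, C=100, X=10, X=10, X=10, V=5, I=1, I=1
500 + 100 + 100 + 10 + 10 + 10 + 5 + 1 + 1 = 737

737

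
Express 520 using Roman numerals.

Convert 520 to Roman numerals:
  520 contains 1×500 (D)
  20 contains 2×10 (XX)

DXX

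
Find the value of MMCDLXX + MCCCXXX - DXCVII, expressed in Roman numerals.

MMCDLXX = 2470, MCCCXXX = 1330, DXCVII = 597
2470 + 1330 = 3800
3800 - 597 = 3203

MMMCCIII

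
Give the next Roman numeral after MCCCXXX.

MCCCXXX = 1330, so the next integer is 1330 + 1 = 1331

MCCCXXXI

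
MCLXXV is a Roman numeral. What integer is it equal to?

MCLXXV: M=1000, C=100, L=50, X=10, X=10, V=5
1000 + 100 + 50 + 10 + 10 + 5 = 1175

1175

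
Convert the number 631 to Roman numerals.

Convert 631 to Roman numerals:
  631 contains 1×500 (D)
  131 contains 1×100 (C)
  31 contains 3×10 (XXX)
  1 contains 1×1 (I)

DCXXXI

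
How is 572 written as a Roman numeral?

Convert 572 to Roman numerals:
  572 contains 1×500 (D)
  72 contains 1×50 (L)
  22 contains 2×10 (XX)
  2 contains 2×1 (II)

DLXXII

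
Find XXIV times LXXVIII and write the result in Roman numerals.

XXIV = 24
LXXVIII = 78
24 × 78 = 1872

MDCCCLXXII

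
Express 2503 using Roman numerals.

Convert 2503 to Roman numerals:
  2503 contains 2×1000 (MM)
  503 contains 1×500 (D)
  3 contains 3×1 (III)

MMDIII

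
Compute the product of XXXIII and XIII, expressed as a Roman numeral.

XXXIII = 33
XIII = 13
33 × 13 = 429

CDXXIX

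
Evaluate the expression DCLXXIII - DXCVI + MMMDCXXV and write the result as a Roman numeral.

DCLXXIII = 673, DXCVI = 596, MMMDCXXV = 3625
673 - 596 = 77
77 + 3625 = 3702

MMMDCCII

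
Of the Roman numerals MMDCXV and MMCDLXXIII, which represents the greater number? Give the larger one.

MMDCXV = 2615
MMCDLXXIII = 2473
2615 is larger

MMDCXV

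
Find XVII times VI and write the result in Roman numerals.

XVII = 17
VI = 6
17 × 6 = 102

CII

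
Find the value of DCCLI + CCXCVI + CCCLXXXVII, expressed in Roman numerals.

DCCLI = 751, CCXCVI = 296, CCCLXXXVII = 387
751 + 296 = 1047
1047 + 387 = 1434

MCDXXXIV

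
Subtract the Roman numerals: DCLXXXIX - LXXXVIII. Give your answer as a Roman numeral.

DCLXXXIX = 689
LXXXVIII = 88
689 - 88 = 601

DCI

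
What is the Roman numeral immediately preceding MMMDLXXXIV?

MMMDLXXXIV = 3584; previous is 3583

MMMDLXXXIII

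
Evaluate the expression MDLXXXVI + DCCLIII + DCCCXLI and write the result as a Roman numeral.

MDLXXXVI = 1586, DCCLIII = 753, DCCCXLI = 841
1586 + 753 = 2339
2339 + 841 = 3180

MMMCLXXX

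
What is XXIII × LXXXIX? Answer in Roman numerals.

XXIII = 23
LXXXIX = 89
23 × 89 = 2047

MMXLVII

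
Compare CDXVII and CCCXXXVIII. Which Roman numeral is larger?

CDXVII = 417
CCCXXXVIII = 338
417 is larger

CDXVII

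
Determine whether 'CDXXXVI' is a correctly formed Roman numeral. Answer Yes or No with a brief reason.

'CDXXXVI': Check the rules: uses only the symbols I, V, X, L, C, D, M; no symbol is repeated more than three times in a row; V, L and D each appear at most once; the only place a smaller symbol precedes a larger one is the allowed subtractive pair CD, the symbol right after such a pair (if any) is smaller than the pair's first symbol, and otherwise the values never increase from left to right. Value: CD (400) + X (10) + X (10) + X (10) + V (5) + I (1) = 436. So it is a valid standard Roman numeral.

Yes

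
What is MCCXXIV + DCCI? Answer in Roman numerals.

MCCXXIV = 1224
DCCI = 701
1224 + 701 = 1925

MCMXXV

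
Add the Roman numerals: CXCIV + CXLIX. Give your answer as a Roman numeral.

CXCIV = 194
CXLIX = 149
194 + 149 = 343

CCCXLIII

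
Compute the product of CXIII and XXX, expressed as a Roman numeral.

CXIII = 113
XXX = 30
113 × 30 = 3390

MMMCCCXC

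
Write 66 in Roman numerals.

Convert 66 to Roman numerals:
  66 contains 1×50 (L)
  16 contains 1×10 (X)
  6 contains 1×5 (V)
  1 contains 1×1 (I)

LXVI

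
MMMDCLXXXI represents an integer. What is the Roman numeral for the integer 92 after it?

MMMDCLXXXI = 3681
3681 + 92 = 3773

MMMDCCLXXIII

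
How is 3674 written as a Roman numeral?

Convert 3674 to Roman numerals:
  3674 contains 3×1000 (MMM)
  674 contains 1×500 (D)
  174 contains 1×100 (C)
  74 contains 1×50 (L)
  24 contains 2×10 (XX)
  4 contains 1×4 (IV)

MMMDCLXXIV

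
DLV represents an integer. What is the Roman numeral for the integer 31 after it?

DLV = 555
555 + 31 = 586

DLXXXVI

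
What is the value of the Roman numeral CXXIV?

CXXIV: C=100, X=10, X=10, IV=4
100 + 10 + 10 + 4 = 124

124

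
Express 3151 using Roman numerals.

Convert 3151 to Roman numerals:
  3151 contains 3×1000 (MMM)
  151 contains 1×100 (C)
  51 contains 1×50 (L)
  1 contains 1×1 (I)

MMMCLI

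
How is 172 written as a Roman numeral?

Convert 172 to Roman numerals:
  172 contains 1×100 (C)
  72 contains 1×50 (L)
  22 contains 2×10 (XX)
  2 contains 2×1 (II)

CLXXII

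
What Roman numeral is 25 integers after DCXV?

DCXV = 615
615 + 25 = 640

DCXL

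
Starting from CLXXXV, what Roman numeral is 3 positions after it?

CLXXXV = 185
185 + 3 = 188

CLXXXVIII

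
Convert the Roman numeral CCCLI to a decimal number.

CCCLI: C=100, C=100, C=100, L=50, I=1
100 + 100 + 100 + 50 + 1 = 351

351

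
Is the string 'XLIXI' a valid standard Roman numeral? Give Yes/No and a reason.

'XLIXI': I cannot come right after the subtractive pair IX: once I is subtracted in IX, the next symbol must be smaller than I

No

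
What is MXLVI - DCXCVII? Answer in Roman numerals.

MXLVI = 1046
DCXCVII = 697
1046 - 697 = 349

CCCXLIX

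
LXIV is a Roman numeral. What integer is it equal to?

LXIV: L=50, X=10, IV=4
50 + 10 + 4 = 64

64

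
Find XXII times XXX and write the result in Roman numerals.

XXII = 22
XXX = 30
22 × 30 = 660

DCLX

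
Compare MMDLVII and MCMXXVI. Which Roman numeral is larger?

MMDLVII = 2557
MCMXXVI = 1926
2557 is larger

MMDLVII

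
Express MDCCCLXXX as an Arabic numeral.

MDCCCLXXX: M=1000, D=500, C=100, C=100, C=100, L=50, X=10, X=10, X=10
1000 + 500 + 100 + 100 + 100 + 50 + 10 + 10 + 10 = 1880

1880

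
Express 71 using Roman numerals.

Convert 71 to Roman numerals:
  71 contains 1×50 (L)
  21 contains 2×10 (XX)
  1 contains 1×1 (I)

LXXI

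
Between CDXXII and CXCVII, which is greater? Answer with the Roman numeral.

CDXXII = 422
CXCVII = 197
422 is larger

CDXXII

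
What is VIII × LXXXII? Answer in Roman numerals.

VIII = 8
LXXXII = 82
8 × 82 = 656

DCLVI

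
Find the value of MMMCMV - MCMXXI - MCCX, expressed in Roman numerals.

MMMCMV = 3905, MCMXXI = 1921, MCCX = 1210
3905 - 1921 = 1984
1984 - 1210 = 774

DCCLXXIV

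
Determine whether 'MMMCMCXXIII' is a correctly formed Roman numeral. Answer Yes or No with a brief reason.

'MMMCMCXXIII': C cannot come right after the subtractive pair CM: once C is subtracted in CM, the next symbol must be smaller than C

No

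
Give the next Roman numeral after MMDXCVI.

MMDXCVI = 2596, so the next integer is 2596 + 1 = 2597

MMDXCVII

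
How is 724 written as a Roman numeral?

Convert 724 to Roman numerals:
  724 contains 1×500 (D)
  224 contains 2×100 (CC)
  24 contains 2×10 (XX)
  4 contains 1×4 (IV)

DCCXXIV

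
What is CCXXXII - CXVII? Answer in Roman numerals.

CCXXXII = 232
CXVII = 117
232 - 117 = 115

CXV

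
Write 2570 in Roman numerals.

Convert 2570 to Roman numerals:
  2570 contains 2×1000 (MM)
  570 contains 1×500 (D)
  70 contains 1×50 (L)
  20 contains 2×10 (XX)

MMDLXX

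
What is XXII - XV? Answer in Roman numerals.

XXII = 22
XV = 15
22 - 15 = 7

VII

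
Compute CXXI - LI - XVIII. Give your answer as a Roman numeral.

CXXI = 121, LI = 51, XVIII = 18
121 - 51 = 70
70 - 18 = 52

LII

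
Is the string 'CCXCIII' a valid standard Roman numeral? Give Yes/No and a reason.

'CCXCIII': Check the rules: uses only the symbols I, V, X, L, C, D, M; no symbol is repeated more than three times in a row; V, L and D each appear at most once; the only place a smaller symbol precedes a larger one is the allowed subtractive pair XC, the symbol right after such a pair (if any) is smaller than the pair's first symbol, and otherwise the values never increase from left to right. Value: C (100) + C (100) + XC (90) + I (1) + I (1) + I (1) = 293. So it is a valid standard Roman numeral.

Yes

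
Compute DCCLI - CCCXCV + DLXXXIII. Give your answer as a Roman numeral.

DCCLI = 751, CCCXCV = 395, DLXXXIII = 583
751 - 395 = 356
356 + 583 = 939

CMXXXIX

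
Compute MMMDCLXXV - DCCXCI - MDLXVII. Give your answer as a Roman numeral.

MMMDCLXXV = 3675, DCCXCI = 791, MDLXVII = 1567
3675 - 791 = 2884
2884 - 1567 = 1317

MCCCXVII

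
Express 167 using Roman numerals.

Convert 167 to Roman numerals:
  167 contains 1×100 (C)
  67 contains 1×50 (L)
  17 contains 1×10 (X)
  7 contains 1×5 (V)
  2 contains 2×1 (II)

CLXVII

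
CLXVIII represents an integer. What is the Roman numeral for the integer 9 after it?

CLXVIII = 168
168 + 9 = 177

CLXXVII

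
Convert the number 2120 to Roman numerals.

Convert 2120 to Roman numerals:
  2120 contains 2×1000 (MM)
  120 contains 1×100 (C)
  20 contains 2×10 (XX)

MMCXX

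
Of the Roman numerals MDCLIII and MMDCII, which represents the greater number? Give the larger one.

MDCLIII = 1653
MMDCII = 2602
2602 is larger

MMDCII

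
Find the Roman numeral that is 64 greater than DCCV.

DCCV = 705
705 + 64 = 769

DCCLXIX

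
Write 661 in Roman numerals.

Convert 661 to Roman numerals:
  661 contains 1×500 (D)
  161 contains 1×100 (C)
  61 contains 1×50 (L)
  11 contains 1×10 (X)
  1 contains 1×1 (I)

DCLXI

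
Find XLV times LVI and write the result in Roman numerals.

XLV = 45
LVI = 56
45 × 56 = 2520

MMDXX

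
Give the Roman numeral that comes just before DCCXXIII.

DCCXXIII = 723; previous is 722

DCCXXII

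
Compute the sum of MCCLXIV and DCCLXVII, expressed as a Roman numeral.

MCCLXIV = 1264
DCCLXVII = 767
1264 + 767 = 2031

MMXXXI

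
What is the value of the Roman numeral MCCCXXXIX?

MCCCXXXIX: M=1000, C=100, C=100, C=100, X=10, X=10, X=10, IX=9
1000 + 100 + 100 + 100 + 10 + 10 + 10 + 9 = 1339

1339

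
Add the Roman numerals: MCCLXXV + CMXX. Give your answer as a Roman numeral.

MCCLXXV = 1275
CMXX = 920
1275 + 920 = 2195

MMCXCV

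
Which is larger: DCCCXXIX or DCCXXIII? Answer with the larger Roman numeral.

DCCCXXIX = 829
DCCXXIII = 723
829 is larger

DCCCXXIX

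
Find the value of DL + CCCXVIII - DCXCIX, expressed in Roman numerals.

DL = 550, CCCXVIII = 318, DCXCIX = 699
550 + 318 = 868
868 - 699 = 169

CLXIX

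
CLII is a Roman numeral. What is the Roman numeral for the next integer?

CLII = 152, so the next integer is 152 + 1 = 153

CLIII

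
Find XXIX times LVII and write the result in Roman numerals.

XXIX = 29
LVII = 57
29 × 57 = 1653

MDCLIII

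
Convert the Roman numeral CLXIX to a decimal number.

CLXIX: C=100, L=50, X=10, IX=9
100 + 50 + 10 + 9 = 169

169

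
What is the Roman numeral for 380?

Convert 380 to Roman numerals:
  380 contains 3×100 (CCC)
  80 contains 1×50 (L)
  30 contains 3×10 (XXX)

CCCLXXX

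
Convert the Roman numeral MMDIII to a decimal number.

MMDIII: M=1000, M=1000, D=500, I=1, I=1, I=1
1000 + 1000 + 500 + 1 + 1 + 1 = 2503

2503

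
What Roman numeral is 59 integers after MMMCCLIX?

MMMCCLIX = 3259
3259 + 59 = 3318

MMMCCCXVIII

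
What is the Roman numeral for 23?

Convert 23 to Roman numerals:
  23 contains 2×10 (XX)
  3 contains 3×1 (III)

XXIII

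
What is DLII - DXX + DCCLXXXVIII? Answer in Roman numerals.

DLII = 552, DXX = 520, DCCLXXXVIII = 788
552 - 520 = 32
32 + 788 = 820

DCCCXX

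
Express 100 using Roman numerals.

Convert 100 to Roman numerals:
  100 contains 1×100 (C)

C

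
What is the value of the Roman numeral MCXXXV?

MCXXXV: M=1000, C=100, X=10, X=10, X=10, V=5
1000 + 100 + 10 + 10 + 10 + 5 = 1135

1135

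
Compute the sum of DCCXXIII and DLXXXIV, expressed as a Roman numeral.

DCCXXIII = 723
DLXXXIV = 584
723 + 584 = 1307

MCCCVII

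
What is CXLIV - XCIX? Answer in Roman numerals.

CXLIV = 144
XCIX = 99
144 - 99 = 45

XLV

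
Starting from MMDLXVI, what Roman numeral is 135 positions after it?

MMDLXVI = 2566
2566 + 135 = 2701

MMDCCI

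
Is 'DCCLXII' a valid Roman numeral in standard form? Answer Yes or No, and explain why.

'DCCLXII': Check the rules: uses only the symbols I, V, X, L, C, D, M; no symbol is repeated more than three times in a row; V, L and D each appear at most once; no smaller symbol precedes a larger one (values never increase from left to right). Value: D (500) + C (100) + C (100) + L (50) + X (10) + I (1) + I (1) = 762. So it is a valid standard Roman numeral.

Yes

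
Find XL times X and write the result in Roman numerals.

XL = 40
X = 10
40 × 10 = 400

CD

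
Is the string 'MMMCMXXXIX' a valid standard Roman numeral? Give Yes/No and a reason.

'MMMCMXXXIX': Check the rules: uses only the symbols I, V, X, L, C, D, M; no symbol is repeated more than three times in a row; V, L and D each appear at most once; the only places a smaller symbol precedes a larger one are the allowed subtractive pairs CM, IX, the symbol right after such a pair (if any) is smaller than the pair's first symbol, and otherwise the values never increase from left to right. Value: M (1000) + M (1000) + M (1000) + CM (900) + X (10) + X (10) + X (10) + IX (9) = 3939. So it is a valid standard Roman numeral.

Yes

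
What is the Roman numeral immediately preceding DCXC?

DCXC = 690; previous is 689

DCLXXXIX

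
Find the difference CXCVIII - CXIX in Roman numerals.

CXCVIII = 198
CXIX = 119
198 - 119 = 79

LXXIX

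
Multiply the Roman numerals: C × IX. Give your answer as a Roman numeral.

C = 100
IX = 9
100 × 9 = 900

CM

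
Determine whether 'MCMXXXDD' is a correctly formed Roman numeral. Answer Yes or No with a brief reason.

'MCMXXXDD': D should not appear more than once

No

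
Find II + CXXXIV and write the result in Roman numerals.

II = 2
CXXXIV = 134
2 + 134 = 136

CXXXVI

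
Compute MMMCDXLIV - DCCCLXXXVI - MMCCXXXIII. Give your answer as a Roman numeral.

MMMCDXLIV = 3444, DCCCLXXXVI = 886, MMCCXXXIII = 2233
3444 - 886 = 2558
2558 - 2233 = 325

CCCXXV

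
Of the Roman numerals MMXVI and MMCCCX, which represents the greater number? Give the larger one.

MMXVI = 2016
MMCCCX = 2310
2310 is larger

MMCCCX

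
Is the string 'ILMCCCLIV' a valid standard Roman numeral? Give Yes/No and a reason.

'ILMCCCLIV': L should not appear more than once

No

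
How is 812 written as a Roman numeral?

Convert 812 to Roman numerals:
  812 contains 1×500 (D)
  312 contains 3×100 (CCC)
  12 contains 1×10 (X)
  2 contains 2×1 (II)

DCCCXII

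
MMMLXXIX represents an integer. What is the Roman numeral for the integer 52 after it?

MMMLXXIX = 3079
3079 + 52 = 3131

MMMCXXXI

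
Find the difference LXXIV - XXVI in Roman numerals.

LXXIV = 74
XXVI = 26
74 - 26 = 48

XLVIII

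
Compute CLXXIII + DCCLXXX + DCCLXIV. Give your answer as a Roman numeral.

CLXXIII = 173, DCCLXXX = 780, DCCLXIV = 764
173 + 780 = 953
953 + 764 = 1717

MDCCXVII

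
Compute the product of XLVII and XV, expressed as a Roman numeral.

XLVII = 47
XV = 15
47 × 15 = 705

DCCV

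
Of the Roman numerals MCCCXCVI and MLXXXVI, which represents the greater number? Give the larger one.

MCCCXCVI = 1396
MLXXXVI = 1086
1396 is larger

MCCCXCVI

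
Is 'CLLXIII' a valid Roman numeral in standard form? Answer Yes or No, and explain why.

'CLLXIII': L should not appear more than once

No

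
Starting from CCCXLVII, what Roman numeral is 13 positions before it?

CCCXLVII = 347
347 - 13 = 334

CCCXXXIV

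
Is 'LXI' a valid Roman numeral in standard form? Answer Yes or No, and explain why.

'LXI': Check the rules: uses only the symbols I, V, X, L, C, D, M; no symbol is repeated more than three times in a row; V, L and D each appear at most once; no smaller symbol precedes a larger one (values never increase from left to right). Value: L (50) + X (10) + I (1) = 61. So it is a valid standard Roman numeral.

Yes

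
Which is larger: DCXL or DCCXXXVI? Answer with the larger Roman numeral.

DCXL = 640
DCCXXXVI = 736
736 is larger

DCCXXXVI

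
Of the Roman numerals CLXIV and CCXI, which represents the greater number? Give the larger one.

CLXIV = 164
CCXI = 211
211 is larger

CCXI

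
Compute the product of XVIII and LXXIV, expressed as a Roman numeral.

XVIII = 18
LXXIV = 74
18 × 74 = 1332

MCCCXXXII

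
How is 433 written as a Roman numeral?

Convert 433 to Roman numerals:
  433 contains 1×400 (CD)
  33 contains 3×10 (XXX)
  3 contains 3×1 (III)

CDXXXIII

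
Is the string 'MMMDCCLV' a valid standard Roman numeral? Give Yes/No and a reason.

'MMMDCCLV': Check the rules: uses only the symbols I, V, X, L, C, D, M; no symbol is repeated more than three times in a row; V, L and D each appear at most once; no smaller symbol precedes a larger one (values never increase from left to right). Value: M (1000) + M (1000) + M (1000) + D (500) + C (100) + C (100) + L (50) + V (5) = 3755. So it is a valid standard Roman numeral.

Yes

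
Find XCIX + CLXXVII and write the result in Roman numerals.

XCIX = 99
CLXXVII = 177
99 + 177 = 276

CCLXXVI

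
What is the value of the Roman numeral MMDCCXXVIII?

MMDCCXXVIII: M=1000, M=1000, D=500, C=100, C=100, X=10, X=10, V=5, I=1, I=1, I=1
1000 + 1000 + 500 + 100 + 100 + 10 + 10 + 5 + 1 + 1 + 1 = 2728

2728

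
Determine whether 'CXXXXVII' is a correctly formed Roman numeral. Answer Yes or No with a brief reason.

'CXXXXVII': More than 3 consecutive X's

No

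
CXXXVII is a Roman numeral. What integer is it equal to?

CXXXVII: C=100, X=10, X=10, X=10, V=5, I=1, I=1
100 + 10 + 10 + 10 + 5 + 1 + 1 = 137

137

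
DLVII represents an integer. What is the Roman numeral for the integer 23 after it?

DLVII = 557
557 + 23 = 580

DLXXX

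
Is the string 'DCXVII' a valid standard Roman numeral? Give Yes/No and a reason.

'DCXVII': Check the rules: uses only the symbols I, V, X, L, C, D, M; no symbol is repeated more than three times in a row; V, L and D each appear at most once; no smaller symbol precedes a larger one (values never increase from left to right). Value: D (500) + C (100) + X (10) + V (5) + I (1) + I (1) = 617. So it is a valid standard Roman numeral.

Yes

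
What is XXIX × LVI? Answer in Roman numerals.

XXIX = 29
LVI = 56
29 × 56 = 1624

MDCXXIV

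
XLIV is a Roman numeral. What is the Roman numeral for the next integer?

XLIV = 44, so the next integer is 44 + 1 = 45

XLV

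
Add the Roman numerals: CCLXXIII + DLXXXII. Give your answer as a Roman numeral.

CCLXXIII = 273
DLXXXII = 582
273 + 582 = 855

DCCCLV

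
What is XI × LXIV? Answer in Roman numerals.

XI = 11
LXIV = 64
11 × 64 = 704

DCCIV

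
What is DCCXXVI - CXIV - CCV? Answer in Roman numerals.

DCCXXVI = 726, CXIV = 114, CCV = 205
726 - 114 = 612
612 - 205 = 407

CDVII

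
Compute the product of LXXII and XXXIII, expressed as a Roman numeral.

LXXII = 72
XXXIII = 33
72 × 33 = 2376

MMCCCLXXVI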